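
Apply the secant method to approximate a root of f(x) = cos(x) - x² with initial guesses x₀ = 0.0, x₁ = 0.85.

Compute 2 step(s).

f(x) = cos(x) - x²
x₀ = 0.0, x₁ = 0.85

Secant formula: x_{n+1} = x_n - f(x_n)(x_n - x_{n-1})/(f(x_n) - f(x_{n-1}))

Iteration 1:
  f(0.000000) = 1.000000
  f(0.850000) = -0.062517
  x_2 = 0.850000 - (-0.062517)×(0.850000 - 0.000000)/(-0.062517 - 1.000000)
       = 0.799987
Iteration 2:
  f(0.850000) = -0.062517
  f(0.799987) = 0.056736
  x_3 = 0.799987 - 0.056736×(0.799987 - 0.850000)/(0.056736 - (-0.062517))
       = 0.823781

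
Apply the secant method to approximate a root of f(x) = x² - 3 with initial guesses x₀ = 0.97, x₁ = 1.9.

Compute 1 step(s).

f(x) = x² - 3
x₀ = 0.97, x₁ = 1.9

Secant formula: x_{n+1} = x_n - f(x_n)(x_n - x_{n-1})/(f(x_n) - f(x_{n-1}))

Iteration 1:
  f(0.970000) = -2.059100
  f(1.900000) = 0.610000
  x_2 = 1.900000 - 0.610000×(1.900000 - 0.970000)/(0.610000 - (-2.059100))
       = 1.687456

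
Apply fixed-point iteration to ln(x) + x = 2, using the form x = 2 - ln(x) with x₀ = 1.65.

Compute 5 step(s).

Equation: ln(x) + x = 2
Fixed-point form: x = 2 - ln(x)
x₀ = 1.65

x_1 = g(1.650000) = 1.499225
x_2 = g(1.499225) = 1.595052
x_3 = g(1.595052) = 1.533094
x_4 = g(1.533094) = 1.572712
x_5 = g(1.572712) = 1.547198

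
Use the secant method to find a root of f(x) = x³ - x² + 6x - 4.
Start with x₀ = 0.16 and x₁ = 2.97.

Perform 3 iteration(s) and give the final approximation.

f(x) = x³ - x² + 6x - 4
x₀ = 0.16, x₁ = 2.97

Secant formula: x_{n+1} = x_n - f(x_n)(x_n - x_{n-1})/(f(x_n) - f(x_{n-1}))

Iteration 1:
  f(0.160000) = -3.061504
  f(2.970000) = 31.197173
  x_2 = 2.970000 - 31.197173×(2.970000 - 0.160000)/(31.197173 - (-3.061504))
       = 0.411114
Iteration 2:
  f(2.970000) = 31.197173
  f(0.411114) = -1.632848
  x_3 = 0.411114 - (-1.632848)×(0.411114 - 2.970000)/(-1.632848 - 31.197173)
       = 0.538384
Iteration 3:
  f(0.411114) = -1.632848
  f(0.538384) = -0.903501
  x_4 = 0.538384 - (-0.903501)×(0.538384 - 0.411114)/(-0.903501 - (-1.632848))
       = 0.696043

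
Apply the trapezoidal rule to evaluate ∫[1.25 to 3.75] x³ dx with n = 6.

f(x) = x³
a = 1.25, b = 3.75, n = 6
h = (b - a)/n = 0.416667

Trapezoidal rule: (h/2)[f(x₀) + 2f(x₁) + 2f(x₂) + ... + f(xₙ)]

x_0 = 1.2500, f(x_0) = 1.953125, coefficient = 1
x_1 = 1.6667, f(x_1) = 4.629630, coefficient = 2
x_2 = 2.0833, f(x_2) = 9.042245, coefficient = 2
x_3 = 2.5000, f(x_3) = 15.625000, coefficient = 2
x_4 = 2.9167, f(x_4) = 24.811921, coefficient = 2
x_5 = 3.3333, f(x_5) = 37.037037, coefficient = 2
x_6 = 3.7500, f(x_6) = 52.734375, coefficient = 1

I ≈ (0.416667/2) × 236.979167 = 49.370660
Exact value: 48.828125
Error: 0.542535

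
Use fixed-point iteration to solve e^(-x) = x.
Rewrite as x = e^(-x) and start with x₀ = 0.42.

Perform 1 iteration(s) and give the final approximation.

Equation: e^(-x) = x
Fixed-point form: x = e^(-x)
x₀ = 0.42

x_1 = g(0.420000) = 0.657047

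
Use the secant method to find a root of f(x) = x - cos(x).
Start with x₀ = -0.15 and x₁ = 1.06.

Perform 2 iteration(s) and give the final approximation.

f(x) = x - cos(x)
x₀ = -0.15, x₁ = 1.06

Secant formula: x_{n+1} = x_n - f(x_n)(x_n - x_{n-1})/(f(x_n) - f(x_{n-1}))

Iteration 1:
  f(-0.150000) = -1.138771
  f(1.060000) = 0.571128
  x_2 = 1.060000 - 0.571128×(1.060000 - (-0.150000))/(0.571128 - (-1.138771))
       = 0.655845
Iteration 2:
  f(1.060000) = 0.571128
  f(0.655845) = -0.136688
  x_3 = 0.655845 - (-0.136688)×(0.655845 - 1.060000)/(-0.136688 - 0.571128)
       = 0.733892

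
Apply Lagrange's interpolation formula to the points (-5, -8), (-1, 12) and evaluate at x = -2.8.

Lagrange interpolation formula:
P(x) = Σ yᵢ × Lᵢ(x)
where Lᵢ(x) = Π_{j≠i} (x - xⱼ)/(xᵢ - xⱼ)

L_0(-2.8) = (-2.8 - (-1))/(-5 - (-1)) = 0.450000
L_1(-2.8) = (-2.8 - (-5))/(-1 - (-5)) = 0.550000

P(-2.8) = (-8)×L_0(-2.8) + 12×L_1(-2.8)
P(-2.8) = 3.000000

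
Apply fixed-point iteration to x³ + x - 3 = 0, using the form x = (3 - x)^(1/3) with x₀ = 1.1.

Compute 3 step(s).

Equation: x³ + x - 3 = 0
Fixed-point form: x = (3 - x)^(1/3)
x₀ = 1.1

x_1 = g(1.100000) = 1.238562
x_2 = g(1.238562) = 1.207691
x_3 = g(1.207691) = 1.214705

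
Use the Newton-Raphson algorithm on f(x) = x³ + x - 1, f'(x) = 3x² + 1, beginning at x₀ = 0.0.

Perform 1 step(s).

f(x) = x³ + x - 1
f'(x) = 3x² + 1
x₀ = 0.0

Newton-Raphson formula: x_{n+1} = x_n - f(x_n)/f'(x_n)

Iteration 1:
  f(0.000000) = -1.000000
  f'(0.000000) = 1.000000
  x_1 = 0.000000 - (-1.000000)/1.000000 = 1.000000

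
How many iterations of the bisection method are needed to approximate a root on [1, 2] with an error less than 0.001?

We need (b-a)/2^n ≤ 0.001
(2 - 1)/2^n ≤ 0.001
1/2^n ≤ 0.001
2^n ≥ 1000
n ≥ log₂(1000) = 9.97
n ≥ 10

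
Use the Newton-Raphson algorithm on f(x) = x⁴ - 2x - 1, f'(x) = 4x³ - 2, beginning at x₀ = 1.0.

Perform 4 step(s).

f(x) = x⁴ - 2x - 1
f'(x) = 4x³ - 2
x₀ = 1.0

Newton-Raphson formula: x_{n+1} = x_n - f(x_n)/f'(x_n)

Iteration 1:
  f(1.000000) = -2.000000
  f'(1.000000) = 2.000000
  x_1 = 1.000000 - (-2.000000)/2.000000 = 2.000000
Iteration 2:
  f(2.000000) = 11.000000
  f'(2.000000) = 30.000000
  x_2 = 2.000000 - 11.000000/30.000000 = 1.633333
Iteration 3:
  f(1.633333) = 2.850372
  f'(1.633333) = 15.429481
  x_3 = 1.633333 - 2.850372/15.429481 = 1.448598
Iteration 4:
  f(1.448598) = 0.506238
  f'(1.448598) = 10.159160
  x_4 = 1.448598 - 0.506238/10.159160 = 1.398767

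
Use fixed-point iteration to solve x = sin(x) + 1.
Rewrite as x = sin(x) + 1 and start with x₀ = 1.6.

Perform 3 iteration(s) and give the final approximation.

Equation: x = sin(x) + 1
Fixed-point form: x = sin(x) + 1
x₀ = 1.6

x_1 = g(1.600000) = 1.999574
x_2 = g(1.999574) = 1.909475
x_3 = g(1.909475) = 1.943195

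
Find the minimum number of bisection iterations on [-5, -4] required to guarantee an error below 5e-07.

We need (b-a)/2^n ≤ 5e-07
(-4 - (-5))/2^n ≤ 5e-07
1/2^n ≤ 5e-07
2^n ≥ 2000000
n ≥ log₂(2000000) = 20.93
n ≥ 21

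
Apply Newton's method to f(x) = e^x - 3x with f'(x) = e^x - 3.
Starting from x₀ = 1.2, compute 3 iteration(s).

f(x) = e^x - 3x
f'(x) = e^x - 3
x₀ = 1.2

Newton-Raphson formula: x_{n+1} = x_n - f(x_n)/f'(x_n)

Iteration 1:
  f(1.200000) = -0.279883
  f'(1.200000) = 0.320117
  x_1 = 1.200000 - (-0.279883)/0.320117 = 2.074315
Iteration 2:
  f(2.074315) = 1.736148
  f'(2.074315) = 4.959094
  x_2 = 2.074315 - 1.736148/4.959094 = 1.724221
Iteration 3:
  f(1.724221) = 0.435488
  f'(1.724221) = 2.608152
  x_3 = 1.724221 - 0.435488/2.608152 = 1.557249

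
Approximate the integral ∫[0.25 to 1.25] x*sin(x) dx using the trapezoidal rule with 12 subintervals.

f(x) = x*sin(x)
a = 0.25, b = 1.25, n = 12
h = (b - a)/n = 0.083333

Trapezoidal rule: (h/2)[f(x₀) + 2f(x₁) + 2f(x₂) + ... + f(xₙ)]

x_0 = 0.2500, f(x_0) = 0.061851, coefficient = 1
x_1 = 0.3333, f(x_1) = 0.109065, coefficient = 2
x_2 = 0.4167, f(x_2) = 0.168631, coefficient = 2
x_3 = 0.5000, f(x_3) = 0.239713, coefficient = 2
x_4 = 0.5833, f(x_4) = 0.321305, coefficient = 2
x_5 = 0.6667, f(x_5) = 0.412247, coefficient = 2
x_6 = 0.7500, f(x_6) = 0.511229, coefficient = 2
x_7 = 0.8333, f(x_7) = 0.616814, coefficient = 2
x_8 = 0.9167, f(x_8) = 0.727446, coefficient = 2
x_9 = 1.0000, f(x_9) = 0.841471, coefficient = 2
x_10 = 1.0833, f(x_10) = 0.957151, coefficient = 2
x_11 = 1.1667, f(x_11) = 1.072686, coefficient = 2
x_12 = 1.2500, f(x_12) = 1.186231, coefficient = 1

I ≈ (0.083333/2) × 13.203597 = 0.550150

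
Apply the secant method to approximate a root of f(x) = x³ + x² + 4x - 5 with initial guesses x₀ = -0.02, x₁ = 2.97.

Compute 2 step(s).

f(x) = x³ + x² + 4x - 5
x₀ = -0.02, x₁ = 2.97

Secant formula: x_{n+1} = x_n - f(x_n)(x_n - x_{n-1})/(f(x_n) - f(x_{n-1}))

Iteration 1:
  f(-0.020000) = -5.079608
  f(2.970000) = 41.898973
  x_2 = 2.970000 - 41.898973×(2.970000 - (-0.020000))/(41.898973 - (-5.079608))
       = 0.303297
Iteration 2:
  f(2.970000) = 41.898973
  f(0.303297) = -3.666924
  x_3 = 0.303297 - (-3.666924)×(0.303297 - 2.970000)/(-3.666924 - 41.898973)
       = 0.517900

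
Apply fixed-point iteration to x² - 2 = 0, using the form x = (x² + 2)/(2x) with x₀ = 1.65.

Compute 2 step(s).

Equation: x² - 2 = 0
Fixed-point form: x = (x² + 2)/(2x)
x₀ = 1.65

x_1 = g(1.650000) = 1.431061
x_2 = g(1.431061) = 1.414313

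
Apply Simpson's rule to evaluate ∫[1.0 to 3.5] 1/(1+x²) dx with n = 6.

f(x) = 1/(1+x²)
a = 1.0, b = 3.5, n = 6
h = (b - a)/n = 0.416667

Simpson's rule: (h/3)[f(x₀) + 4f(x₁) + 2f(x₂) + ... + f(xₙ)]

x_0 = 1.0000, f(x_0) = 0.500000, coefficient = 1
x_1 = 1.4167, f(x_1) = 0.332564, coefficient = 4
x_2 = 1.8333, f(x_2) = 0.229299, coefficient = 2
x_3 = 2.2500, f(x_3) = 0.164948, coefficient = 4
x_4 = 2.6667, f(x_4) = 0.123288, coefficient = 2
x_5 = 3.0833, f(x_5) = 0.095175, coefficient = 4
x_6 = 3.5000, f(x_6) = 0.075472, coefficient = 1

I ≈ (0.416667/3) × 3.651394 = 0.507138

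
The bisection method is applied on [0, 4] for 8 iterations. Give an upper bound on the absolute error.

Bisection error bound: |error| ≤ (b-a)/2^n
|error| ≤ (4 - 0)/2^8 = 4/2^8
|error| ≤ 0.0156250000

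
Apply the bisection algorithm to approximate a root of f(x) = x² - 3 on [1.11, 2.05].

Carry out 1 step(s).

f(x) = x² - 3
Initial interval: [1.11, 2.05]

Iteration 1:
  c_1 = (1.110000 + 2.050000)/2 = 1.580000
  f(c_1) = f(1.580000) = -0.503600
  f(a) × f(c) ≥ 0, new interval: [1.580000, 2.050000]

After 1 iteration(s), the approximation is c_1 = 1.580000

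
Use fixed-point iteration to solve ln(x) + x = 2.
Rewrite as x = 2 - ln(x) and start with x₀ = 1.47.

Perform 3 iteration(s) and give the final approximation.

Equation: ln(x) + x = 2
Fixed-point form: x = 2 - ln(x)
x₀ = 1.47

x_1 = g(1.470000) = 1.614738
x_2 = g(1.614738) = 1.520828
x_3 = g(1.520828) = 1.580745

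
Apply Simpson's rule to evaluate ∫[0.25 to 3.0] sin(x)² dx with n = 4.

f(x) = sin(x)²
a = 0.25, b = 3.0, n = 4
h = (b - a)/n = 0.687500

Simpson's rule: (h/3)[f(x₀) + 4f(x₁) + 2f(x₂) + ... + f(xₙ)]

x_0 = 0.2500, f(x_0) = 0.061209, coefficient = 1
x_1 = 0.9375, f(x_1) = 0.649767, coefficient = 4
x_2 = 1.6250, f(x_2) = 0.997065, coefficient = 2
x_3 = 2.3125, f(x_3) = 0.543639, coefficient = 4
x_4 = 3.0000, f(x_4) = 0.019915, coefficient = 1

I ≈ (0.687500/3) × 6.848876 = 1.569534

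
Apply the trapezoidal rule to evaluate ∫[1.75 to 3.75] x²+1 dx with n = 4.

f(x) = x²+1
a = 1.75, b = 3.75, n = 4
h = (b - a)/n = 0.500000

Trapezoidal rule: (h/2)[f(x₀) + 2f(x₁) + 2f(x₂) + ... + f(xₙ)]

x_0 = 1.7500, f(x_0) = 4.062500, coefficient = 1
x_1 = 2.2500, f(x_1) = 6.062500, coefficient = 2
x_2 = 2.7500, f(x_2) = 8.562500, coefficient = 2
x_3 = 3.2500, f(x_3) = 11.562500, coefficient = 2
x_4 = 3.7500, f(x_4) = 15.062500, coefficient = 1

I ≈ (0.500000/2) × 71.500000 = 17.875000
Exact value: 17.791667
Error: 0.083333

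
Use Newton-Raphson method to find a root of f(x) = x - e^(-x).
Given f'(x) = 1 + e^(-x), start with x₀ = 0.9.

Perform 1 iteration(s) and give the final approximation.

f(x) = x - e^(-x)
f'(x) = 1 + e^(-x)
x₀ = 0.9

Newton-Raphson formula: x_{n+1} = x_n - f(x_n)/f'(x_n)

Iteration 1:
  f(0.900000) = 0.493430
  f'(0.900000) = 1.406570
  x_1 = 0.900000 - 0.493430/1.406570 = 0.549196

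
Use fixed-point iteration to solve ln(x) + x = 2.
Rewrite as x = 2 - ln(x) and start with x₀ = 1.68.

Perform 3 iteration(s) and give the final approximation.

Equation: ln(x) + x = 2
Fixed-point form: x = 2 - ln(x)
x₀ = 1.68

x_1 = g(1.680000) = 1.481206
x_2 = g(1.481206) = 1.607143
x_3 = g(1.607143) = 1.525542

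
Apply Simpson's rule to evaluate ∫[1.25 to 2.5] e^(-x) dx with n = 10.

f(x) = e^(-x)
a = 1.25, b = 2.5, n = 10
h = (b - a)/n = 0.125000

Simpson's rule: (h/3)[f(x₀) + 4f(x₁) + 2f(x₂) + ... + f(xₙ)]

x_0 = 1.2500, f(x_0) = 0.286505, coefficient = 1
x_1 = 1.3750, f(x_1) = 0.252840, coefficient = 4
x_2 = 1.5000, f(x_2) = 0.223130, coefficient = 2
x_3 = 1.6250, f(x_3) = 0.196912, coefficient = 4
x_4 = 1.7500, f(x_4) = 0.173774, coefficient = 2
x_5 = 1.8750, f(x_5) = 0.153355, coefficient = 4
x_6 = 2.0000, f(x_6) = 0.135335, coefficient = 2
x_7 = 2.1250, f(x_7) = 0.119433, coefficient = 4
x_8 = 2.2500, f(x_8) = 0.105399, coefficient = 2
x_9 = 2.3750, f(x_9) = 0.093014, coefficient = 4
x_10 = 2.5000, f(x_10) = 0.082085, coefficient = 1

I ≈ (0.125000/3) × 4.906082 = 0.204420
Exact value: 0.204420
Error: 0.000000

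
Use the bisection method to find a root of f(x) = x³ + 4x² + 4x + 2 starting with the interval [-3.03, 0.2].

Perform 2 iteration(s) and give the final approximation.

f(x) = x³ + 4x² + 4x + 2
Initial interval: [-3.03, 0.2]

Iteration 1:
  c_1 = (-3.030000 + 0.200000)/2 = -1.415000
  f(c_1) = f(-1.415000) = 1.515752
  f(a) × f(c) < 0, new interval: [-3.030000, -1.415000]
Iteration 2:
  c_2 = (-3.030000 + (-1.415000))/2 = -2.222500
  f(c_2) = f(-2.222500) = 1.889972
  f(a) × f(c) < 0, new interval: [-3.030000, -2.222500]

After 2 iteration(s), the approximation is c_2 = -2.222500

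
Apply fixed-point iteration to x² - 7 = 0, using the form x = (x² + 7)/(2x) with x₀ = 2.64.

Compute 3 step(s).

Equation: x² - 7 = 0
Fixed-point form: x = (x² + 7)/(2x)
x₀ = 2.64

x_1 = g(2.640000) = 2.645758
x_2 = g(2.645758) = 2.645751
x_3 = g(2.645751) = 2.645751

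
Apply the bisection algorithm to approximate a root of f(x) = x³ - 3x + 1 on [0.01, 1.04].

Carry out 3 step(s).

f(x) = x³ - 3x + 1
Initial interval: [0.01, 1.04]

Iteration 1:
  c_1 = (0.010000 + 1.040000)/2 = 0.525000
  f(c_1) = f(0.525000) = -0.430297
  f(a) × f(c) < 0, new interval: [0.010000, 0.525000]
Iteration 2:
  c_2 = (0.010000 + 0.525000)/2 = 0.267500
  f(c_2) = f(0.267500) = 0.216641
  f(a) × f(c) ≥ 0, new interval: [0.267500, 0.525000]
Iteration 3:
  c_3 = (0.267500 + 0.525000)/2 = 0.396250
  f(c_3) = f(0.396250) = -0.126533
  f(a) × f(c) < 0, new interval: [0.267500, 0.396250]

After 3 iteration(s), the approximation is c_3 = 0.396250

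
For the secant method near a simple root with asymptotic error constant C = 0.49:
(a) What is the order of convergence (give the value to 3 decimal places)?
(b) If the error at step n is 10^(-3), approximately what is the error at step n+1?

(a) Secant method has superlinear convergence with order φ = (1+√5)/2 ≈ 1.618.
    This means |e_{n+1}| ≈ C|e_n|^1.618.

(b) With |e_n| = 10^(-3) and C = 0.49:
    |e_{n+1}| ≈ 0.49 × (10^(-3))^1.618 = 0.49 × 10^(-4.85)

(a) ≈ 1.618 (golden ratio); (b) |e_{n+1}| ≈ 6.856e-06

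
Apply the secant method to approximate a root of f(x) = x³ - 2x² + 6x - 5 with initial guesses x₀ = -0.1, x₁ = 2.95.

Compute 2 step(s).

f(x) = x³ - 2x² + 6x - 5
x₀ = -0.1, x₁ = 2.95

Secant formula: x_{n+1} = x_n - f(x_n)(x_n - x_{n-1})/(f(x_n) - f(x_{n-1}))

Iteration 1:
  f(-0.100000) = -5.621000
  f(2.950000) = 20.967375
  x_2 = 2.950000 - 20.967375×(2.950000 - (-0.100000))/(20.967375 - (-5.621000))
       = 0.544795
Iteration 2:
  f(2.950000) = 20.967375
  f(0.544795) = -2.163137
  x_3 = 0.544795 - (-2.163137)×(0.544795 - 2.950000)/(-2.163137 - 20.967375)
       = 0.769727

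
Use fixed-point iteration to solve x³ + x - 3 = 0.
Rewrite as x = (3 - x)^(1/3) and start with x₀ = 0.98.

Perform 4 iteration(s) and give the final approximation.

Equation: x³ + x - 3 = 0
Fixed-point form: x = (3 - x)^(1/3)
x₀ = 0.98

x_1 = g(0.980000) = 1.264107
x_2 = g(1.264107) = 1.201824
x_3 = g(1.201824) = 1.216029
x_4 = g(1.216029) = 1.212819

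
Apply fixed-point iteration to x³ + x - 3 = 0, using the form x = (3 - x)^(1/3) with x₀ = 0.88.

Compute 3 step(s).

Equation: x³ + x - 3 = 0
Fixed-point form: x = (3 - x)^(1/3)
x₀ = 0.88

x_1 = g(0.880000) = 1.284632
x_2 = g(1.284632) = 1.197069
x_3 = g(1.197069) = 1.217100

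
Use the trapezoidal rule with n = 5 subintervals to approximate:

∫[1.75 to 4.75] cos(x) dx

f(x) = cos(x)
a = 1.75, b = 4.75, n = 5
h = (b - a)/n = 0.600000

Trapezoidal rule: (h/2)[f(x₀) + 2f(x₁) + 2f(x₂) + ... + f(xₙ)]

x_0 = 1.7500, f(x_0) = -0.178246, coefficient = 1
x_1 = 2.3500, f(x_1) = -0.702713, coefficient = 2
x_2 = 2.9500, f(x_2) = -0.981702, coefficient = 2
x_3 = 3.5500, f(x_3) = -0.917755, coefficient = 2
x_4 = 4.1500, f(x_4) = -0.533209, coefficient = 2
x_5 = 4.7500, f(x_5) = 0.037602, coefficient = 1

I ≈ (0.600000/2) × -6.411401 = -1.923420
Exact value: -1.983279
Error: 0.059858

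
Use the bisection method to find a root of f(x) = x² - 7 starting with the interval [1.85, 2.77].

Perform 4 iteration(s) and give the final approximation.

f(x) = x² - 7
Initial interval: [1.85, 2.77]

Iteration 1:
  c_1 = (1.850000 + 2.770000)/2 = 2.310000
  f(c_1) = f(2.310000) = -1.663900
  f(a) × f(c) ≥ 0, new interval: [2.310000, 2.770000]
Iteration 2:
  c_2 = (2.310000 + 2.770000)/2 = 2.540000
  f(c_2) = f(2.540000) = -0.548400
  f(a) × f(c) ≥ 0, new interval: [2.540000, 2.770000]
Iteration 3:
  c_3 = (2.540000 + 2.770000)/2 = 2.655000
  f(c_3) = f(2.655000) = 0.049025
  f(a) × f(c) < 0, new interval: [2.540000, 2.655000]
Iteration 4:
  c_4 = (2.540000 + 2.655000)/2 = 2.597500
  f(c_4) = f(2.597500) = -0.252994
  f(a) × f(c) ≥ 0, new interval: [2.597500, 2.655000]

After 4 iteration(s), the approximation is c_4 = 2.597500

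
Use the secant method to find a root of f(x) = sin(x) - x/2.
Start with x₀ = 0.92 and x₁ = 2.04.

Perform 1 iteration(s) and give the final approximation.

f(x) = sin(x) - x/2
x₀ = 0.92, x₁ = 2.04

Secant formula: x_{n+1} = x_n - f(x_n)(x_n - x_{n-1})/(f(x_n) - f(x_{n-1}))

Iteration 1:
  f(0.920000) = 0.335602
  f(2.040000) = -0.128071
  x_2 = 2.040000 - (-0.128071)×(2.040000 - 0.920000)/(-0.128071 - 0.335602)
       = 1.730644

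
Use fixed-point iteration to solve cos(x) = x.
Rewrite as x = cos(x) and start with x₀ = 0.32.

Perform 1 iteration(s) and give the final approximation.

Equation: cos(x) = x
Fixed-point form: x = cos(x)
x₀ = 0.32

x_1 = g(0.320000) = 0.949235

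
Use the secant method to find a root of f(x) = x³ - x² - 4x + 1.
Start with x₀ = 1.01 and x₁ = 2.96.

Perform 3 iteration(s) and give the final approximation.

f(x) = x³ - x² - 4x + 1
x₀ = 1.01, x₁ = 2.96

Secant formula: x_{n+1} = x_n - f(x_n)(x_n - x_{n-1})/(f(x_n) - f(x_{n-1}))

Iteration 1:
  f(1.010000) = -3.029799
  f(2.960000) = 6.332736
  x_2 = 2.960000 - 6.332736×(2.960000 - 1.010000)/(6.332736 - (-3.029799))
       = 1.641037
Iteration 2:
  f(2.960000) = 6.332736
  f(1.641037) = -3.837834
  x_3 = 1.641037 - (-3.837834)×(1.641037 - 2.960000)/(-3.837834 - 6.332736)
       = 2.138744
Iteration 3:
  f(1.641037) = -3.837834
  f(2.138744) = -2.346105
  x_4 = 2.138744 - (-2.346105)×(2.138744 - 1.641037)/(-2.346105 - (-3.837834))
       = 2.921508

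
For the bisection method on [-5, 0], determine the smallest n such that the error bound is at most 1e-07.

We need (b-a)/2^n ≤ 1e-07
(0 - (-5))/2^n ≤ 1e-07
5/2^n ≤ 1e-07
2^n ≥ 50000000
n ≥ log₂(50000000) = 25.58
n ≥ 26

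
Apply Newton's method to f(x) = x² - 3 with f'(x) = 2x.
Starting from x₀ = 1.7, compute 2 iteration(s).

f(x) = x² - 3
f'(x) = 2x
x₀ = 1.7

Newton-Raphson formula: x_{n+1} = x_n - f(x_n)/f'(x_n)

Iteration 1:
  f(1.700000) = -0.110000
  f'(1.700000) = 3.400000
  x_1 = 1.700000 - (-0.110000)/3.400000 = 1.732353
Iteration 2:
  f(1.732353) = 0.001047
  f'(1.732353) = 3.464706
  x_2 = 1.732353 - 0.001047/3.464706 = 1.732051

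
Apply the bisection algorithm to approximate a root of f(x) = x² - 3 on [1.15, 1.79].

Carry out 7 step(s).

f(x) = x² - 3
Initial interval: [1.15, 1.79]

Iteration 1:
  c_1 = (1.150000 + 1.790000)/2 = 1.470000
  f(c_1) = f(1.470000) = -0.839100
  f(a) × f(c) ≥ 0, new interval: [1.470000, 1.790000]
Iteration 2:
  c_2 = (1.470000 + 1.790000)/2 = 1.630000
  f(c_2) = f(1.630000) = -0.343100
  f(a) × f(c) ≥ 0, new interval: [1.630000, 1.790000]
Iteration 3:
  c_3 = (1.630000 + 1.790000)/2 = 1.710000
  f(c_3) = f(1.710000) = -0.075900
  f(a) × f(c) ≥ 0, new interval: [1.710000, 1.790000]
Iteration 4:
  c_4 = (1.710000 + 1.790000)/2 = 1.750000
  f(c_4) = f(1.750000) = 0.062500
  f(a) × f(c) < 0, new interval: [1.710000, 1.750000]
Iteration 5:
  c_5 = (1.710000 + 1.750000)/2 = 1.730000
  f(c_5) = f(1.730000) = -0.007100
  f(a) × f(c) ≥ 0, new interval: [1.730000, 1.750000]
Iteration 6:
  c_6 = (1.730000 + 1.750000)/2 = 1.740000
  f(c_6) = f(1.740000) = 0.027600
  f(a) × f(c) < 0, new interval: [1.730000, 1.740000]
Iteration 7:
  c_7 = (1.730000 + 1.740000)/2 = 1.735000
  f(c_7) = f(1.735000) = 0.010225
  f(a) × f(c) < 0, new interval: [1.730000, 1.735000]

After 7 iteration(s), the approximation is c_7 = 1.735000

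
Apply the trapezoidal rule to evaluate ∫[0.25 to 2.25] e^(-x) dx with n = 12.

f(x) = e^(-x)
a = 0.25, b = 2.25, n = 12
h = (b - a)/n = 0.166667

Trapezoidal rule: (h/2)[f(x₀) + 2f(x₁) + 2f(x₂) + ... + f(xₙ)]

x_0 = 0.2500, f(x_0) = 0.778801, coefficient = 1
x_1 = 0.4167, f(x_1) = 0.659241, coefficient = 2
x_2 = 0.5833, f(x_2) = 0.558035, coefficient = 2
x_3 = 0.7500, f(x_3) = 0.472367, coefficient = 2
x_4 = 0.9167, f(x_4) = 0.399850, coefficient = 2
x_5 = 1.0833, f(x_5) = 0.338465, coefficient = 2
x_6 = 1.2500, f(x_6) = 0.286505, coefficient = 2
x_7 = 1.4167, f(x_7) = 0.242521, coefficient = 2
x_8 = 1.5833, f(x_8) = 0.205290, coefficient = 2
x_9 = 1.7500, f(x_9) = 0.173774, coefficient = 2
x_10 = 1.9167, f(x_10) = 0.147096, coefficient = 2
x_11 = 2.0833, f(x_11) = 0.124514, coefficient = 2
x_12 = 2.2500, f(x_12) = 0.105399, coefficient = 1

I ≈ (0.166667/2) × 8.099516 = 0.674960
Exact value: 0.673402
Error: 0.001558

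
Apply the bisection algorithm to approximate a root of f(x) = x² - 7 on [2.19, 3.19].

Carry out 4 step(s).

f(x) = x² - 7
Initial interval: [2.19, 3.19]

Iteration 1:
  c_1 = (2.190000 + 3.190000)/2 = 2.690000
  f(c_1) = f(2.690000) = 0.236100
  f(a) × f(c) < 0, new interval: [2.190000, 2.690000]
Iteration 2:
  c_2 = (2.190000 + 2.690000)/2 = 2.440000
  f(c_2) = f(2.440000) = -1.046400
  f(a) × f(c) ≥ 0, new interval: [2.440000, 2.690000]
Iteration 3:
  c_3 = (2.440000 + 2.690000)/2 = 2.565000
  f(c_3) = f(2.565000) = -0.420775
  f(a) × f(c) ≥ 0, new interval: [2.565000, 2.690000]
Iteration 4:
  c_4 = (2.565000 + 2.690000)/2 = 2.627500
  f(c_4) = f(2.627500) = -0.096244
  f(a) × f(c) ≥ 0, new interval: [2.627500, 2.690000]

After 4 iteration(s), the approximation is c_4 = 2.627500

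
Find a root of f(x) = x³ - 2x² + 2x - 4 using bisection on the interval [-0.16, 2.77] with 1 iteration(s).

f(x) = x³ - 2x² + 2x - 4
Initial interval: [-0.16, 2.77]

Iteration 1:
  c_1 = (-0.160000 + 2.770000)/2 = 1.305000
  f(c_1) = f(1.305000) = -2.573602
  f(a) × f(c) ≥ 0, new interval: [1.305000, 2.770000]

After 1 iteration(s), the approximation is c_1 = 1.305000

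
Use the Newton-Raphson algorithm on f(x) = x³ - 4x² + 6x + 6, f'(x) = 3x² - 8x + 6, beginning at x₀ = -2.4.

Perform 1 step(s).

f(x) = x³ - 4x² + 6x + 6
f'(x) = 3x² - 8x + 6
x₀ = -2.4

Newton-Raphson formula: x_{n+1} = x_n - f(x_n)/f'(x_n)

Iteration 1:
  f(-2.400000) = -45.264000
  f'(-2.400000) = 42.480000
  x_1 = -2.400000 - (-45.264000)/42.480000 = -1.334463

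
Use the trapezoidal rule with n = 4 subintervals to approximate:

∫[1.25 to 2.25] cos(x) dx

f(x) = cos(x)
a = 1.25, b = 2.25, n = 4
h = (b - a)/n = 0.250000

Trapezoidal rule: (h/2)[f(x₀) + 2f(x₁) + 2f(x₂) + ... + f(xₙ)]

x_0 = 1.2500, f(x_0) = 0.315322, coefficient = 1
x_1 = 1.5000, f(x_1) = 0.070737, coefficient = 2
x_2 = 1.7500, f(x_2) = -0.178246, coefficient = 2
x_3 = 2.0000, f(x_3) = -0.416147, coefficient = 2
x_4 = 2.2500, f(x_4) = -0.628174, coefficient = 1

I ≈ (0.250000/2) × -1.360163 = -0.170020
Exact value: -0.170911
Error: 0.000891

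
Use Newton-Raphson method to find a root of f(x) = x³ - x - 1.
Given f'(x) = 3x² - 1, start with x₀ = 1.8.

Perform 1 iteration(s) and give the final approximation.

f(x) = x³ - x - 1
f'(x) = 3x² - 1
x₀ = 1.8

Newton-Raphson formula: x_{n+1} = x_n - f(x_n)/f'(x_n)

Iteration 1:
  f(1.800000) = 3.032000
  f'(1.800000) = 8.720000
  x_1 = 1.800000 - 3.032000/8.720000 = 1.452294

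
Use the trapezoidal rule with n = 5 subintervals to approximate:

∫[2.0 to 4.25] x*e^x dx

f(x) = x*e^x
a = 2.0, b = 4.25, n = 5
h = (b - a)/n = 0.450000

Trapezoidal rule: (h/2)[f(x₀) + 2f(x₁) + 2f(x₂) + ... + f(xₙ)]

x_0 = 2.0000, f(x_0) = 14.778112, coefficient = 1
x_1 = 2.4500, f(x_1) = 28.391449, coefficient = 2
x_2 = 2.9000, f(x_2) = 52.705022, coefficient = 2
x_3 = 3.3500, f(x_3) = 95.484158, coefficient = 2
x_4 = 3.8000, f(x_4) = 169.864501, coefficient = 2
x_5 = 4.2500, f(x_5) = 297.948002, coefficient = 1

I ≈ (0.450000/2) × 1005.616374 = 226.263684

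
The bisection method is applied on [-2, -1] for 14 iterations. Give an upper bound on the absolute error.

Bisection error bound: |error| ≤ (b-a)/2^n
|error| ≤ (-1 - (-2))/2^14 = 1/2^14
|error| ≤ 0.0000610352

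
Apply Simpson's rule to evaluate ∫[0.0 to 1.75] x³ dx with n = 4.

f(x) = x³
a = 0.0, b = 1.75, n = 4
h = (b - a)/n = 0.437500

Simpson's rule: (h/3)[f(x₀) + 4f(x₁) + 2f(x₂) + ... + f(xₙ)]

x_0 = 0.0000, f(x_0) = 0.000000, coefficient = 1
x_1 = 0.4375, f(x_1) = 0.083740, coefficient = 4
x_2 = 0.8750, f(x_2) = 0.669922, coefficient = 2
x_3 = 1.3125, f(x_3) = 2.260986, coefficient = 4
x_4 = 1.7500, f(x_4) = 5.359375, coefficient = 1

I ≈ (0.437500/3) × 16.078125 = 2.344727
Exact value: 2.344727
Error: 0.000000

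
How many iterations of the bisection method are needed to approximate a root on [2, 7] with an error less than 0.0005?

We need (b-a)/2^n ≤ 0.0005
(7 - 2)/2^n ≤ 0.0005
5/2^n ≤ 0.0005
2^n ≥ 10000
n ≥ log₂(10000) = 13.29
n ≥ 14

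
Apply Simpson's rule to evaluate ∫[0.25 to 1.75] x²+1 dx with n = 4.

f(x) = x²+1
a = 0.25, b = 1.75, n = 4
h = (b - a)/n = 0.375000

Simpson's rule: (h/3)[f(x₀) + 4f(x₁) + 2f(x₂) + ... + f(xₙ)]

x_0 = 0.2500, f(x_0) = 1.062500, coefficient = 1
x_1 = 0.6250, f(x_1) = 1.390625, coefficient = 4
x_2 = 1.0000, f(x_2) = 2.000000, coefficient = 2
x_3 = 1.3750, f(x_3) = 2.890625, coefficient = 4
x_4 = 1.7500, f(x_4) = 4.062500, coefficient = 1

I ≈ (0.375000/3) × 26.250000 = 3.281250
Exact value: 3.281250
Error: 0.000000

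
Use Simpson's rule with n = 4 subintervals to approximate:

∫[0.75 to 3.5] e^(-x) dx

f(x) = e^(-x)
a = 0.75, b = 3.5, n = 4
h = (b - a)/n = 0.687500

Simpson's rule: (h/3)[f(x₀) + 4f(x₁) + 2f(x₂) + ... + f(xₙ)]

x_0 = 0.7500, f(x_0) = 0.472367, coefficient = 1
x_1 = 1.4375, f(x_1) = 0.237521, coefficient = 4
x_2 = 2.1250, f(x_2) = 0.119433, coefficient = 2
x_3 = 2.8125, f(x_3) = 0.060055, coefficient = 4
x_4 = 3.5000, f(x_4) = 0.030197, coefficient = 1

I ≈ (0.687500/3) × 1.931732 = 0.442689
Exact value: 0.442169
Error: 0.000519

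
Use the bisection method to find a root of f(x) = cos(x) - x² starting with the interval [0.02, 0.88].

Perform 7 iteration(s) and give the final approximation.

f(x) = cos(x) - x²
Initial interval: [0.02, 0.88]

Iteration 1:
  c_1 = (0.020000 + 0.880000)/2 = 0.450000
  f(c_1) = f(0.450000) = 0.697947
  f(a) × f(c) ≥ 0, new interval: [0.450000, 0.880000]
Iteration 2:
  c_2 = (0.450000 + 0.880000)/2 = 0.665000
  f(c_2) = f(0.665000) = 0.344692
  f(a) × f(c) ≥ 0, new interval: [0.665000, 0.880000]
Iteration 3:
  c_3 = (0.665000 + 0.880000)/2 = 0.772500
  f(c_3) = f(0.772500) = 0.119412
  f(a) × f(c) ≥ 0, new interval: [0.772500, 0.880000]
Iteration 4:
  c_4 = (0.772500 + 0.880000)/2 = 0.826250
  f(c_4) = f(0.826250) = -0.005051
  f(a) × f(c) < 0, new interval: [0.772500, 0.826250]
Iteration 5:
  c_5 = (0.772500 + 0.826250)/2 = 0.799375
  f(c_5) = f(0.799375) = 0.058155
  f(a) × f(c) ≥ 0, new interval: [0.799375, 0.826250]
Iteration 6:
  c_6 = (0.799375 + 0.826250)/2 = 0.812812
  f(c_6) = f(0.812812) = 0.026794
  f(a) × f(c) ≥ 0, new interval: [0.812812, 0.826250]
Iteration 7:
  c_7 = (0.812812 + 0.826250)/2 = 0.819531
  f(c_7) = f(0.819531) = 0.010932
  f(a) × f(c) ≥ 0, new interval: [0.819531, 0.826250]

After 7 iteration(s), the approximation is c_7 = 0.819531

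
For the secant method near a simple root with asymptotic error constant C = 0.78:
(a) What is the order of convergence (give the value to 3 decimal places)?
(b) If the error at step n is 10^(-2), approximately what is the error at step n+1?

(a) Secant method has superlinear convergence with order φ = (1+√5)/2 ≈ 1.618.
    This means |e_{n+1}| ≈ C|e_n|^1.618.

(b) With |e_n| = 10^(-2) and C = 0.78:
    |e_{n+1}| ≈ 0.78 × (10^(-2))^1.618 = 0.78 × 10^(-3.24)

(a) ≈ 1.618 (golden ratio); (b) |e_{n+1}| ≈ 4.529e-04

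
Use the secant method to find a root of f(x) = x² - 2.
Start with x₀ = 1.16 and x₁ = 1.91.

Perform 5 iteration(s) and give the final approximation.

f(x) = x² - 2
x₀ = 1.16, x₁ = 1.91

Secant formula: x_{n+1} = x_n - f(x_n)(x_n - x_{n-1})/(f(x_n) - f(x_{n-1}))

Iteration 1:
  f(1.160000) = -0.654400
  f(1.910000) = 1.648100
  x_2 = 1.910000 - 1.648100×(1.910000 - 1.160000)/(1.648100 - (-0.654400))
       = 1.373160
Iteration 2:
  f(1.910000) = 1.648100
  f(1.373160) = -0.114433
  x_3 = 1.373160 - (-0.114433)×(1.373160 - 1.910000)/(-0.114433 - 1.648100)
       = 1.408014
Iteration 3:
  f(1.373160) = -0.114433
  f(1.408014) = -0.017496
  x_4 = 1.408014 - (-0.017496)×(1.408014 - 1.373160)/(-0.017496 - (-0.114433))
       = 1.414305
Iteration 4:
  f(1.408014) = -0.017496
  f(1.414305) = 0.000259
  x_5 = 1.414305 - 0.000259×(1.414305 - 1.408014)/(0.000259 - (-0.017496))
       = 1.414213
Iteration 5:
  f(1.414305) = 0.000259
  f(1.414213) = -0.000001
  x_6 = 1.414213 - (-0.000001)×(1.414213 - 1.414305)/(-0.000001 - 0.000259)
       = 1.414214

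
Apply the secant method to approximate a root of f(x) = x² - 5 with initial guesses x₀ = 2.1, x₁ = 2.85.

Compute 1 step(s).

f(x) = x² - 5
x₀ = 2.1, x₁ = 2.85

Secant formula: x_{n+1} = x_n - f(x_n)(x_n - x_{n-1})/(f(x_n) - f(x_{n-1}))

Iteration 1:
  f(2.100000) = -0.590000
  f(2.850000) = 3.122500
  x_2 = 2.850000 - 3.122500×(2.850000 - 2.100000)/(3.122500 - (-0.590000))
       = 2.219192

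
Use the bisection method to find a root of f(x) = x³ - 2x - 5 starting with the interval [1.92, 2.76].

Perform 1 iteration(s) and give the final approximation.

f(x) = x³ - 2x - 5
Initial interval: [1.92, 2.76]

Iteration 1:
  c_1 = (1.920000 + 2.760000)/2 = 2.340000
  f(c_1) = f(2.340000) = 3.132904
  f(a) × f(c) < 0, new interval: [1.920000, 2.340000]

After 1 iteration(s), the approximation is c_1 = 2.340000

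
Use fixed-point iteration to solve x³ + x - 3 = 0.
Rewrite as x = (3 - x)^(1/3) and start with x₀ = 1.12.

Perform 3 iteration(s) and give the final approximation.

Equation: x³ + x - 3 = 0
Fixed-point form: x = (3 - x)^(1/3)
x₀ = 1.12

x_1 = g(1.120000) = 1.234201
x_2 = g(1.234201) = 1.208687
x_3 = g(1.208687) = 1.214480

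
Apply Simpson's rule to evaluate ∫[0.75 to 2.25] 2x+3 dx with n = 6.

f(x) = 2x+3
a = 0.75, b = 2.25, n = 6
h = (b - a)/n = 0.250000

Simpson's rule: (h/3)[f(x₀) + 4f(x₁) + 2f(x₂) + ... + f(xₙ)]

x_0 = 0.7500, f(x_0) = 4.500000, coefficient = 1
x_1 = 1.0000, f(x_1) = 5.000000, coefficient = 4
x_2 = 1.2500, f(x_2) = 5.500000, coefficient = 2
x_3 = 1.5000, f(x_3) = 6.000000, coefficient = 4
x_4 = 1.7500, f(x_4) = 6.500000, coefficient = 2
x_5 = 2.0000, f(x_5) = 7.000000, coefficient = 4
x_6 = 2.2500, f(x_6) = 7.500000, coefficient = 1

I ≈ (0.250000/3) × 108.000000 = 9.000000
Exact value: 9.000000
Error: 0.000000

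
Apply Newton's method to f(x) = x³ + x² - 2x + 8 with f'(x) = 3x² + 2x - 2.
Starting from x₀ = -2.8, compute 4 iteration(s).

f(x) = x³ + x² - 2x + 8
f'(x) = 3x² + 2x - 2
x₀ = -2.8

Newton-Raphson formula: x_{n+1} = x_n - f(x_n)/f'(x_n)

Iteration 1:
  f(-2.800000) = -0.512000
  f'(-2.800000) = 15.920000
  x_1 = -2.800000 - (-0.512000)/15.920000 = -2.767839
Iteration 2:
  f(-2.767839) = -0.007621
  f'(-2.767839) = 15.447123
  x_2 = -2.767839 - (-0.007621)/15.447123 = -2.767346
Iteration 3:
  f(-2.767346) = -0.000002
  f'(-2.767346) = 15.439918
  x_3 = -2.767346 - (-0.000002)/15.439918 = -2.767346
Iteration 4:
  f(-2.767346) = 0.000000
  f'(-2.767346) = 15.439916
  x_4 = -2.767346 - 0.000000/15.439916 = -2.767346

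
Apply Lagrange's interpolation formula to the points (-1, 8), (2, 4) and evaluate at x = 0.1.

Lagrange interpolation formula:
P(x) = Σ yᵢ × Lᵢ(x)
where Lᵢ(x) = Π_{j≠i} (x - xⱼ)/(xᵢ - xⱼ)

L_0(0.1) = (0.1 - 2)/(-1 - 2) = 0.633333
L_1(0.1) = (0.1 - (-1))/(2 - (-1)) = 0.366667

P(0.1) = 8×L_0(0.1) + 4×L_1(0.1)
P(0.1) = 6.533333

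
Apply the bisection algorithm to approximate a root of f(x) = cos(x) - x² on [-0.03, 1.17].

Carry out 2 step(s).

f(x) = cos(x) - x²
Initial interval: [-0.03, 1.17]

Iteration 1:
  c_1 = (-0.030000 + 1.170000)/2 = 0.570000
  f(c_1) = f(0.570000) = 0.517001
  f(a) × f(c) ≥ 0, new interval: [0.570000, 1.170000]
Iteration 2:
  c_2 = (0.570000 + 1.170000)/2 = 0.870000
  f(c_2) = f(0.870000) = -0.112073
  f(a) × f(c) < 0, new interval: [0.570000, 0.870000]

After 2 iteration(s), the approximation is c_2 = 0.870000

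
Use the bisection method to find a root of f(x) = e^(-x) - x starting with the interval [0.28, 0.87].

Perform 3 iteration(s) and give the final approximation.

f(x) = e^(-x) - x
Initial interval: [0.28, 0.87]

Iteration 1:
  c_1 = (0.280000 + 0.870000)/2 = 0.575000
  f(c_1) = f(0.575000) = -0.012295
  f(a) × f(c) < 0, new interval: [0.280000, 0.575000]
Iteration 2:
  c_2 = (0.280000 + 0.575000)/2 = 0.427500
  f(c_2) = f(0.427500) = 0.224637
  f(a) × f(c) ≥ 0, new interval: [0.427500, 0.575000]
Iteration 3:
  c_3 = (0.427500 + 0.575000)/2 = 0.501250
  f(c_3) = f(0.501250) = 0.104523
  f(a) × f(c) ≥ 0, new interval: [0.501250, 0.575000]

After 3 iteration(s), the approximation is c_3 = 0.501250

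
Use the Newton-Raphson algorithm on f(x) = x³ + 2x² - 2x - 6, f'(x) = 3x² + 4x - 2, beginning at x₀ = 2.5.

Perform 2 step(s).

f(x) = x³ + 2x² - 2x - 6
f'(x) = 3x² + 4x - 2
x₀ = 2.5

Newton-Raphson formula: x_{n+1} = x_n - f(x_n)/f'(x_n)

Iteration 1:
  f(2.500000) = 17.125000
  f'(2.500000) = 26.750000
  x_1 = 2.500000 - 17.125000/26.750000 = 1.859813
Iteration 2:
  f(1.859813) = 3.631099
  f'(1.859813) = 15.815966
  x_2 = 1.859813 - 3.631099/15.815966 = 1.630229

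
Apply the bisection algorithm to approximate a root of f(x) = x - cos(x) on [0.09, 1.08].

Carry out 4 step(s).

f(x) = x - cos(x)
Initial interval: [0.09, 1.08]

Iteration 1:
  c_1 = (0.090000 + 1.080000)/2 = 0.585000
  f(c_1) = f(0.585000) = -0.248712
  f(a) × f(c) ≥ 0, new interval: [0.585000, 1.080000]
Iteration 2:
  c_2 = (0.585000 + 1.080000)/2 = 0.832500
  f(c_2) = f(0.832500) = 0.159471
  f(a) × f(c) < 0, new interval: [0.585000, 0.832500]
Iteration 3:
  c_3 = (0.585000 + 0.832500)/2 = 0.708750
  f(c_3) = f(0.708750) = -0.050426
  f(a) × f(c) ≥ 0, new interval: [0.708750, 0.832500]
Iteration 4:
  c_4 = (0.708750 + 0.832500)/2 = 0.770625
  f(c_4) = f(0.770625) = 0.053150
  f(a) × f(c) < 0, new interval: [0.708750, 0.770625]

After 4 iteration(s), the approximation is c_4 = 0.770625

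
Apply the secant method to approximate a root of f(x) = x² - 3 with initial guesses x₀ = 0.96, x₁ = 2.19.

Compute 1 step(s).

f(x) = x² - 3
x₀ = 0.96, x₁ = 2.19

Secant formula: x_{n+1} = x_n - f(x_n)(x_n - x_{n-1})/(f(x_n) - f(x_{n-1}))

Iteration 1:
  f(0.960000) = -2.078400
  f(2.190000) = 1.796100
  x_2 = 2.190000 - 1.796100×(2.190000 - 0.960000)/(1.796100 - (-2.078400))
       = 1.619810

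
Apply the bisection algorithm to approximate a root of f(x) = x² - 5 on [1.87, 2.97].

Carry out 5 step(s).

f(x) = x² - 5
Initial interval: [1.87, 2.97]

Iteration 1:
  c_1 = (1.870000 + 2.970000)/2 = 2.420000
  f(c_1) = f(2.420000) = 0.856400
  f(a) × f(c) < 0, new interval: [1.870000, 2.420000]
Iteration 2:
  c_2 = (1.870000 + 2.420000)/2 = 2.145000
  f(c_2) = f(2.145000) = -0.398975
  f(a) × f(c) ≥ 0, new interval: [2.145000, 2.420000]
Iteration 3:
  c_3 = (2.145000 + 2.420000)/2 = 2.282500
  f(c_3) = f(2.282500) = 0.209806
  f(a) × f(c) < 0, new interval: [2.145000, 2.282500]
Iteration 4:
  c_4 = (2.145000 + 2.282500)/2 = 2.213750
  f(c_4) = f(2.213750) = -0.099311
  f(a) × f(c) ≥ 0, new interval: [2.213750, 2.282500]
Iteration 5:
  c_5 = (2.213750 + 2.282500)/2 = 2.248125
  f(c_5) = f(2.248125) = 0.054066
  f(a) × f(c) < 0, new interval: [2.213750, 2.248125]

After 5 iteration(s), the approximation is c_5 = 2.248125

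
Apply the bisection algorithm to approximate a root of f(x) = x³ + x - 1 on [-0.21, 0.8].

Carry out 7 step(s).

f(x) = x³ + x - 1
Initial interval: [-0.21, 0.8]

Iteration 1:
  c_1 = (-0.210000 + 0.800000)/2 = 0.295000
  f(c_1) = f(0.295000) = -0.679328
  f(a) × f(c) ≥ 0, new interval: [0.295000, 0.800000]
Iteration 2:
  c_2 = (0.295000 + 0.800000)/2 = 0.547500
  f(c_2) = f(0.547500) = -0.288383
  f(a) × f(c) ≥ 0, new interval: [0.547500, 0.800000]
Iteration 3:
  c_3 = (0.547500 + 0.800000)/2 = 0.673750
  f(c_3) = f(0.673750) = -0.020409
  f(a) × f(c) ≥ 0, new interval: [0.673750, 0.800000]
Iteration 4:
  c_4 = (0.673750 + 0.800000)/2 = 0.736875
  f(c_4) = f(0.736875) = 0.136987
  f(a) × f(c) < 0, new interval: [0.673750, 0.736875]
Iteration 5:
  c_5 = (0.673750 + 0.736875)/2 = 0.705313
  f(c_5) = f(0.705313) = 0.056181
  f(a) × f(c) < 0, new interval: [0.673750, 0.705313]
Iteration 6:
  c_6 = (0.673750 + 0.705313)/2 = 0.689531
  f(c_6) = f(0.689531) = 0.017371
  f(a) × f(c) < 0, new interval: [0.673750, 0.689531]
Iteration 7:
  c_7 = (0.673750 + 0.689531)/2 = 0.681641
  f(c_7) = f(0.681641) = -0.001646
  f(a) × f(c) ≥ 0, new interval: [0.681641, 0.689531]

After 7 iteration(s), the approximation is c_7 = 0.681641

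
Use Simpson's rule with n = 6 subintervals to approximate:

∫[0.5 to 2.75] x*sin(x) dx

f(x) = x*sin(x)
a = 0.5, b = 2.75, n = 6
h = (b - a)/n = 0.375000

Simpson's rule: (h/3)[f(x₀) + 4f(x₁) + 2f(x₂) + ... + f(xₙ)]

x_0 = 0.5000, f(x_0) = 0.239713, coefficient = 1
x_1 = 0.8750, f(x_1) = 0.671601, coefficient = 4
x_2 = 1.2500, f(x_2) = 1.186231, coefficient = 2
x_3 = 1.6250, f(x_3) = 1.622613, coefficient = 4
x_4 = 2.0000, f(x_4) = 1.818595, coefficient = 2
x_5 = 2.3750, f(x_5) = 1.647502, coefficient = 4
x_6 = 2.7500, f(x_6) = 1.049568, coefficient = 1

I ≈ (0.375000/3) × 23.065796 = 2.883224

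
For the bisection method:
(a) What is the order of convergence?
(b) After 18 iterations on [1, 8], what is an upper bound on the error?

(a) Bisection has linear (order 1) convergence; the error is halved each step.

(b) Error bound = (b-a)/2^n = (8 - 1)/2^{18}
    = 7/2^{18}

(a) 1 (linear); (b) error ≤ 2.67e-05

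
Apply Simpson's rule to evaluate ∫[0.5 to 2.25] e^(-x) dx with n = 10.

f(x) = e^(-x)
a = 0.5, b = 2.25, n = 10
h = (b - a)/n = 0.175000

Simpson's rule: (h/3)[f(x₀) + 4f(x₁) + 2f(x₂) + ... + f(xₙ)]

x_0 = 0.5000, f(x_0) = 0.606531, coefficient = 1
x_1 = 0.6750, f(x_1) = 0.509156, coefficient = 4
x_2 = 0.8500, f(x_2) = 0.427415, coefficient = 2
x_3 = 1.0250, f(x_3) = 0.358796, coefficient = 4
x_4 = 1.2000, f(x_4) = 0.301194, coefficient = 2
x_5 = 1.3750, f(x_5) = 0.252840, coefficient = 4
x_6 = 1.5500, f(x_6) = 0.212248, coefficient = 2
x_7 = 1.7250, f(x_7) = 0.178173, coefficient = 4
x_8 = 1.9000, f(x_8) = 0.149569, coefficient = 2
x_9 = 2.0750, f(x_9) = 0.125556, coefficient = 4
x_10 = 2.2500, f(x_10) = 0.105399, coefficient = 1

I ≈ (0.175000/3) × 8.590869 = 0.501134
Exact value: 0.501131
Error: 0.000003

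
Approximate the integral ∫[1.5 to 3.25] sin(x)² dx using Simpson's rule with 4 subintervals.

f(x) = sin(x)²
a = 1.5, b = 3.25, n = 4
h = (b - a)/n = 0.437500

Simpson's rule: (h/3)[f(x₀) + 4f(x₁) + 2f(x₂) + ... + f(xₙ)]

x_0 = 1.5000, f(x_0) = 0.994996, coefficient = 1
x_1 = 1.9375, f(x_1) = 0.871449, coefficient = 4
x_2 = 2.3750, f(x_2) = 0.481199, coefficient = 2
x_3 = 2.8125, f(x_3) = 0.104448, coefficient = 4
x_4 = 3.2500, f(x_4) = 0.011706, coefficient = 1

I ≈ (0.437500/3) × 5.872689 = 0.856434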